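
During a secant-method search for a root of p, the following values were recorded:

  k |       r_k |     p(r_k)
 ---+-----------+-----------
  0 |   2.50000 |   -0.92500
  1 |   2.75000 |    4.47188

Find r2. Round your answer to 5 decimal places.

2.54285

r2 = 2.75000 − 4.47188·(2.75000 − 2.50000) / (4.47188 − (-0.92500))
   = 2.75000 − (1.1179700)/(5.3968800) = 2.5428488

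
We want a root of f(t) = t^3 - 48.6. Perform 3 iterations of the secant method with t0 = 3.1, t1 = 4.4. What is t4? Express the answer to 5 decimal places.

3.64992

f(3.1) = -18.8090000, f(4.4) = 36.5840000
t2 = 4.4000000 − 36.5840000·(4.4000000 − 3.1000000) / (36.5840000 − (-18.8090000)) = 4.4000000 − (47.5592000)/(55.3930000) = 3.5414222
f(3.5414222) = -4.1846471
t3 = 3.5414222 − (-4.1846471)·(3.5414222 − 4.4000000) / (-4.1846471 − 36.5840000) = 3.5414222 − (3.5928451)/(-40.7686471) = 3.6295499
f(3.6295499) = -0.7856454
t4 = 3.6295499 − (-0.7856454)·(3.6295499 − 3.5414222) / (-0.7856454 − (-4.1846471)) = 3.6295499 − (-0.0692371)/(3.3990017) = 3.6499197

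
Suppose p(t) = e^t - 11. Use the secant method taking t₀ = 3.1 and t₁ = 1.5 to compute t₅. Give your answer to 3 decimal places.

2.396

p(3.1) = 11.19795, p(1.5) = -6.51831
t₂ = 1.50000 − (-6.51831)·(1.50000 − 3.10000) / (-6.51831 − 11.19795) = 1.50000 − (10.42930)/(-17.71626) = 2.08868
p(2.08868) = -2.92571
t₃ = 2.08868 − (-2.92571)·(2.08868 − 1.50000) / (-2.92571 − (-6.51831)) = 2.08868 − (-1.72232)/(3.59260) = 2.56809
p(2.56809) = 2.04093
t₄ = 2.56809 − 2.04093·(2.56809 − 2.08868) / (2.04093 − (-2.92571)) = 2.56809 − (0.97844)/(4.96664) = 2.37109
p(2.37109) = -0.29093
t₅ = 2.37109 − (-0.29093)·(2.37109 − 2.56809) / (-0.29093 − 2.04093) = 2.37109 − (0.05731)/(-2.33186) = 2.39567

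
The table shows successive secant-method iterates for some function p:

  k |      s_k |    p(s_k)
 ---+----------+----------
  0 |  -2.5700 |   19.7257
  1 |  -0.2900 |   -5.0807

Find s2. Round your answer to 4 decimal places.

s2 = -0.2900 − (-5.0807)·(-0.2900 − (-2.5700)) / (-5.0807 − 19.7257)
   = -0.2900 − (-11.583996)/(-24.806400) = -0.756976

-0.7570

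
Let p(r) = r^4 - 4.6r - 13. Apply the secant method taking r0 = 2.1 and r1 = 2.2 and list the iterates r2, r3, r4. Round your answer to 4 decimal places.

2.1913, 2.1919, 2.1919

p(2.1) = -3.211900, p(2.2) = 0.305600
r2 = 2.200000 − 0.305600·(2.200000 − 2.100000) / (0.305600 − (-3.211900)) = 2.200000 − (0.030560)/(3.517500) = 2.191312
p(2.191312) = -0.022288
r3 = 2.191312 − (-0.022288)·(2.191312 − 2.200000) / (-0.022288 − 0.305600) = 2.191312 − (0.000194)/(-0.327888) = 2.191903
p(2.191903) = -0.000138
r4 = 2.191903 − (-0.000138)·(2.191903 − 2.191312) / (-0.000138 − (-0.022288)) = 2.191903 − (0.000000)/(0.022150) = 2.191906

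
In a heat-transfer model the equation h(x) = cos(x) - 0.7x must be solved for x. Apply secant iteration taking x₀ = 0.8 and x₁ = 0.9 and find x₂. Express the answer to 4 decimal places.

h(0.8) = 0.136707, h(0.9) = -0.008390
x₂ = 0.900000 − (-0.008390)·(0.900000 − 0.800000) / (-0.008390 − 0.136707) = 0.900000 − (-0.000839)/(-0.145097) = 0.894218

0.8942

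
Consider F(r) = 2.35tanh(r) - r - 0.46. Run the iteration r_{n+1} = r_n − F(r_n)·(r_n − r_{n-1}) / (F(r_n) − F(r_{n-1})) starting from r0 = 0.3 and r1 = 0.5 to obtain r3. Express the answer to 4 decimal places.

0.3675

F(0.3) = -0.075415, F(0.5) = 0.125975
r2 = 0.500000 − 0.125975·(0.500000 − 0.300000) / (0.125975 − (-0.075415)) = 0.500000 − (0.025195)/(0.201391) = 0.374895
F(0.374895) = 0.007029
r3 = 0.374895 − 0.007029·(0.374895 − 0.500000) / (0.007029 − 0.125975) = 0.374895 − (-0.000879)/(-0.118946) = 0.367501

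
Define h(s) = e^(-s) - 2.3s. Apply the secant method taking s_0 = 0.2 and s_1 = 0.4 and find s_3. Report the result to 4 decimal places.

0.3167

h(0.2) = 0.358731, h(0.4) = -0.249680
s_2 = 0.400000 − (-0.249680)·(0.400000 − 0.200000) / (-0.249680 − 0.358731) = 0.400000 − (-0.049936)/(-0.608411) = 0.317924
h(0.317924) = -0.003567
s_3 = 0.317924 − (-0.003567)·(0.317924 − 0.400000) / (-0.003567 − (-0.249680)) = 0.317924 − (0.000293)/(0.246113) = 0.316734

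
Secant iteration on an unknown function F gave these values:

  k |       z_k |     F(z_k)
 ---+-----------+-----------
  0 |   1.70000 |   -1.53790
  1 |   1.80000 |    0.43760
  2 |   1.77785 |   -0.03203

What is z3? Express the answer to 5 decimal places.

z3 = 1.77785 − (-0.03203)·(1.77785 − 1.80000) / (-0.03203 − 0.43760)
   = 1.77785 − (0.0007095)/(-0.4696300) = 1.7793607

1.77936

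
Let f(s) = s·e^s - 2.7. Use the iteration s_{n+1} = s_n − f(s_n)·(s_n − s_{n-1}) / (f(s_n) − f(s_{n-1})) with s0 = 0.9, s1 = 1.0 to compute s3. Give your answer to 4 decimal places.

f(0.9) = -0.486357, f(1.0) = 0.018282
s2 = 1.000000 − 0.018282·(1.000000 − 0.900000) / (0.018282 − (-0.486357)) = 1.000000 − (0.001828)/(0.504639) = 0.996377
f(0.996377) = -0.001360
s3 = 0.996377 − (-0.001360)·(0.996377 − 1.000000) / (-0.001360 − 0.018282) = 0.996377 − (0.000005)/(-0.019642) = 0.996628

0.9966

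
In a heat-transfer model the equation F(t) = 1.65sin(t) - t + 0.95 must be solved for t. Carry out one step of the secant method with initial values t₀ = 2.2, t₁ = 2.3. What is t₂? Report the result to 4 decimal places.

F(2.2) = 0.084019, F(2.3) = -0.119586
t₂ = 2.300000 − (-0.119586)·(2.300000 − 2.200000) / (-0.119586 − 0.084019) = 2.300000 − (-0.011959)/(-0.203605) = 2.241266

2.2413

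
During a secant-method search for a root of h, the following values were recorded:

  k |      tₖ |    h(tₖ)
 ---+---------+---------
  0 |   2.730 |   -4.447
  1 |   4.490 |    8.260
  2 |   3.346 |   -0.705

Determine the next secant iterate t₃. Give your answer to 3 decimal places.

3.436

t₃ = 3.346 − (-0.705)·(3.346 − 4.490) / (-0.705 − 8.260)
   = 3.346 − (0.80652)/(-8.96500) = 3.43596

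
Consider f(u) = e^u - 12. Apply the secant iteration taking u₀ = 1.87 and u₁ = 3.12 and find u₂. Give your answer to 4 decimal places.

f(1.87) = -5.511704, f(3.12) = 10.646380
u₂ = 3.120000 − 10.646380·(3.120000 − 1.870000) / (10.646380 − (-5.511704)) = 3.120000 − (13.307975)/(16.158083) = 2.296389

2.2964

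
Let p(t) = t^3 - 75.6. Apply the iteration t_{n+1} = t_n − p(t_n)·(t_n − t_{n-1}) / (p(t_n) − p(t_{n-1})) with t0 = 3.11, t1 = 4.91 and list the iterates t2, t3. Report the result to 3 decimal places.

p(3.11) = -45.51977, p(4.91) = 42.77077
t2 = 4.91000 − 42.77077·(4.91000 − 3.11000) / (42.77077 − (-45.51977)) = 4.91000 − (76.98739)/(88.29054) = 4.03802
p(4.03802) = -9.75753
t3 = 4.03802 − (-9.75753)·(4.03802 − 4.91000) / (-9.75753 − 42.77077) = 4.03802 − (8.50835)/(-52.52830) = 4.20000

4.038, 4.200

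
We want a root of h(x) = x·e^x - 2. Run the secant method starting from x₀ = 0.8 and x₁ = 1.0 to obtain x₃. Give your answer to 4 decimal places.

0.8520

h(0.8) = -0.219567, h(1.0) = 0.718282
x₂ = 1.000000 − 0.718282·(1.000000 − 0.800000) / (0.718282 − (-0.219567)) = 1.000000 − (0.143656)/(0.937849) = 0.846824
h(0.846824) = -0.025015
x₃ = 0.846824 − (-0.025015)·(0.846824 − 1.000000) / (-0.025015 − 0.718282) = 0.846824 − (0.003832)/(-0.743297) = 0.851979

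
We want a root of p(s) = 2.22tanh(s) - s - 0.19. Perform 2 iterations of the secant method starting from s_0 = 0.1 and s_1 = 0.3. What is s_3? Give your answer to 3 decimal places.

0.158

p(0.1) = -0.06874, p(0.3) = 0.15671
s_2 = 0.30000 − 0.15671·(0.30000 − 0.10000) / (0.15671 − (-0.06874)) = 0.30000 − (0.03134)/(0.22545) = 0.16098
p(0.16098) = 0.00334
s_3 = 0.16098 − 0.00334·(0.16098 − 0.30000) / (0.00334 − 0.15671) = 0.16098 − (-0.00046)/(-0.15338) = 0.15795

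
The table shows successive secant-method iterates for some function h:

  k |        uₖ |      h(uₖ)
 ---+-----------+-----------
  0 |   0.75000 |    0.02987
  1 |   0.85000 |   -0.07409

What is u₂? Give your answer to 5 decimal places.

0.77873

u₂ = 0.85000 − (-0.07409)·(0.85000 − 0.75000) / (-0.07409 − 0.02987)
   = 0.85000 − (-0.0074090)/(-0.1039600) = 0.7787322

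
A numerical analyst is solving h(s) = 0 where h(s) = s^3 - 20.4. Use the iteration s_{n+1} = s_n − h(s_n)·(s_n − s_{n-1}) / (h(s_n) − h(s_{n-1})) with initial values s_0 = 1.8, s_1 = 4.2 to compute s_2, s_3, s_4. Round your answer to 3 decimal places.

2.312, 2.558, 2.764

h(1.8) = -14.56800, h(4.2) = 53.68800
s_2 = 4.20000 − 53.68800·(4.20000 − 1.80000) / (53.68800 − (-14.56800)) = 4.20000 − (128.85120)/(68.25600) = 2.31224
h(2.31224) = -8.03778
s_3 = 2.31224 − (-8.03778)·(2.31224 − 4.20000) / (-8.03778 − 53.68800) = 2.31224 − (15.17342)/(-61.72578) = 2.55806
h(2.55806) = -3.66097
s_4 = 2.55806 − (-3.66097)·(2.55806 − 2.31224) / (-3.66097 − (-8.03778)) = 2.55806 − (-0.89994)/(4.37680) = 2.76367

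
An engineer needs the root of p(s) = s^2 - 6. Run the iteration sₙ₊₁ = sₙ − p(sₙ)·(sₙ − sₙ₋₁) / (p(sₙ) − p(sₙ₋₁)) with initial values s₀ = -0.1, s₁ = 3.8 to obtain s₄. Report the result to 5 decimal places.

2.50840

p(-0.1) = -5.9900000, p(3.8) = 8.4400000
s₂ = 3.8000000 − 8.4400000·(3.8000000 − (-0.1000000)) / (8.4400000 − (-5.9900000)) = 3.8000000 − (32.9160000)/(14.4300000) = 1.5189189
p(1.5189189) = -3.6928853
s₃ = 1.5189189 − (-3.6928853)·(1.5189189 − 3.8000000) / (-3.6928853 − 8.4400000) = 1.5189189 − (8.4237708)/(-12.1328853) = 2.2132114
p(2.2132114) = -1.1016954
s₄ = 2.2132114 − (-1.1016954)·(2.2132114 − 1.5189189) / (-1.1016954 − (-3.6928853)) = 2.2132114 − (-0.7648988)/(2.5911899) = 2.5084035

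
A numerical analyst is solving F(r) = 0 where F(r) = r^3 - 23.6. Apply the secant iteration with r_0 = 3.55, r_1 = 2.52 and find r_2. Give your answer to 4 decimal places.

2.7923

F(3.55) = 21.138875, F(2.52) = -7.596992
r_2 = 2.520000 − (-7.596992)·(2.520000 − 3.550000) / (-7.596992 − 21.138875) = 2.520000 − (7.824902)/(-28.735867) = 2.792304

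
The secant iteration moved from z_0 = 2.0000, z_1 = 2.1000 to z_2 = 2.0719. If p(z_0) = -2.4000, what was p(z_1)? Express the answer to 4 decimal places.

0.9380

The secant line through (2.0000, -2.4000) and (2.1000, p(z_1)) crosses zero at z_2 = 2.0719.
So (2.0000, -2.4000), (2.1000, p(z_1)), (2.0719, 0) are collinear:
p(z_1) = -2.4000 · (2.1000 − 2.0719) / (2.0000 − 2.0719) = -2.4000 · (0.028100)/(-0.071900) = 0.937969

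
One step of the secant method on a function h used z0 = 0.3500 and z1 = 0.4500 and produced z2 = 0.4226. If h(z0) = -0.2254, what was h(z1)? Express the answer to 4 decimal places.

The secant line through (0.3500, -0.2254) and (0.4500, h(z1)) crosses zero at z2 = 0.4226.
So (0.3500, -0.2254), (0.4500, h(z1)), (0.4226, 0) are collinear:
h(z1) = -0.2254 · (0.4500 − 0.4226) / (0.3500 − 0.4226) = -0.2254 · (0.027400)/(-0.072600) = 0.085068

0.0851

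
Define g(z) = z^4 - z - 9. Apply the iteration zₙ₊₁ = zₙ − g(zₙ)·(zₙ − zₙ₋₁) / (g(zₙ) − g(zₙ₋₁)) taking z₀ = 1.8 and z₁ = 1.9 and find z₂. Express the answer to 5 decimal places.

1.81242

g(1.8) = -0.3024000, g(1.9) = 2.1321000
z₂ = 1.9000000 − 2.1321000·(1.9000000 − 1.8000000) / (2.1321000 − (-0.3024000)) = 1.9000000 − (0.2132100)/(2.4345000) = 1.8124214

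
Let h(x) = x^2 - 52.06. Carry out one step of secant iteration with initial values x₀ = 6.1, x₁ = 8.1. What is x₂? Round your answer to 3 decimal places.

7.146

h(6.1) = -14.85000, h(8.1) = 13.55000
x₂ = 8.10000 − 13.55000·(8.10000 − 6.10000) / (13.55000 − (-14.85000)) = 8.10000 − (27.10000)/(28.40000) = 7.14577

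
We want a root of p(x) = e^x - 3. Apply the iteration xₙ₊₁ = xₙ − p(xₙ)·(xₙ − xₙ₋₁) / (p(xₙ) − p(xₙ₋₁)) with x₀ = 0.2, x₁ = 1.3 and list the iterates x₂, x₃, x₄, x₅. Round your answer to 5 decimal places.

p(0.2) = -1.7785972, p(1.3) = 0.6692967
x₂ = 1.3000000 − 0.6692967·(1.3000000 − 0.2000000) / (0.6692967 − (-1.7785972)) = 1.3000000 − (0.7362263)/(2.4478939) = 0.9992409
p(0.9992409) = -0.2837808
x₃ = 0.9992409 − (-0.2837808)·(0.9992409 − 1.3000000) / (-0.2837808 − 0.6692967) = 0.9992409 − (0.0853497)/(-0.9530775) = 1.0887926
p(1.0887926) = -0.0293150
x₄ = 1.0887926 − (-0.0293150)·(1.0887926 − 0.9992409) / (-0.0293150 − (-0.2837808)) = 1.0887926 − (-0.0026252)/(0.2544658) = 1.0991091
p(1.0991091) = 0.0014908
x₅ = 1.0991091 − 0.0014908·(1.0991091 − 1.0887926) / (0.0014908 − (-0.0293150)) = 1.0991091 − (0.0000154)/(0.0308058) = 1.0986098

0.99924, 1.08879, 1.09911, 1.09861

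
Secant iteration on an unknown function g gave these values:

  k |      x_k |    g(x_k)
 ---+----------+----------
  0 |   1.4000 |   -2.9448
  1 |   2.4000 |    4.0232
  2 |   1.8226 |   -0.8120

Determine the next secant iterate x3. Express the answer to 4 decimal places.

1.9196

x3 = 1.8226 − (-0.8120)·(1.8226 − 2.4000) / (-0.8120 − 4.0232)
   = 1.8226 − (0.468849)/(-4.835200) = 1.919566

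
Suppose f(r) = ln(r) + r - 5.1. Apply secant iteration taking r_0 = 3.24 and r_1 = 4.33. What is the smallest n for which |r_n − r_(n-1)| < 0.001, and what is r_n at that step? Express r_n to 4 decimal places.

n = 4, r_n = 3.7723

f(3.24) = -0.684427, f(4.33) = 0.695568
r_2 = 4.330000 − 0.695568·(1.090000)/(1.379994) = 3.780600;  |Δ| = 0.549400
f(3.780600) = 0.010483
r_3 = 3.780600 − 0.010483·(-0.549400)/(-0.685085) = 3.772193;  |Δ| = 0.008407
f(3.772193) = -0.000150
r_4 = 3.772193 − (-0.000150)·(-0.008407)/(-0.010633) = 3.772312;  |Δ| = 0.000119
|r_4 − r_3| = 0.000119 < 0.001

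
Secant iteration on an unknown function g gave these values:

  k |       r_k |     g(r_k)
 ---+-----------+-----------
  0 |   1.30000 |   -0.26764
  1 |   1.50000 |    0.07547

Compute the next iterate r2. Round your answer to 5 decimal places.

r2 = 1.50000 − 0.07547·(1.50000 − 1.30000) / (0.07547 − (-0.26764))
   = 1.50000 − (0.0150940)/(0.3431100) = 1.4560083

1.45601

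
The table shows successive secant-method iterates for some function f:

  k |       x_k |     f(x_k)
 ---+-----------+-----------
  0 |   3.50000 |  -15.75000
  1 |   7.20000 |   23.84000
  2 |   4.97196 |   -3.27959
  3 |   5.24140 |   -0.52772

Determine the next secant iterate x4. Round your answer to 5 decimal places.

x4 = 5.24140 − (-0.52772)·(5.24140 − 4.97196) / (-0.52772 − (-3.27959))
   = 5.24140 − (-0.1421889)/(2.7518700) = 5.2930699

5.29307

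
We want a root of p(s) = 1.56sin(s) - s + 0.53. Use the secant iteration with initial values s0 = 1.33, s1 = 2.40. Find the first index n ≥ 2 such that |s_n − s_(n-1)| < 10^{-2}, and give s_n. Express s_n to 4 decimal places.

n = 5, s_n = 1.9683

p(1.33) = 0.714991, p(2.40) = -0.816277
s2 = 2.400000 − (-0.816277)·(1.070000)/(-1.531269) = 1.829612;  |Δ| = 0.570388
p(1.829612) = 0.208430
s3 = 1.829612 − 0.208430·(-0.570388)/(1.024707) = 1.945632;  |Δ| = 0.116019
p(1.945632) = 0.036054
s4 = 1.945632 − 0.036054·(0.116019)/(-0.172375) = 1.969898;  |Δ| = 0.024267
p(1.969898) = -0.002498
s5 = 1.969898 − (-0.002498)·(0.024267)/(-0.038553) = 1.968326;  |Δ| = 0.001573
|s5 − s4| = 0.001573 < 10^{-2}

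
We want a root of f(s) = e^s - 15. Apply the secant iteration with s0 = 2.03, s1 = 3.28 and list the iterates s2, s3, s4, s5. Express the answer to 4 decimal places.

f(2.03) = -7.385914, f(3.28) = 11.575773
s2 = 3.280000 − 11.575773·(3.280000 − 2.030000) / (11.575773 − (-7.385914)) = 3.280000 − (14.469716)/(18.961686) = 2.516897
f(2.516897) = -2.609907
s3 = 2.516897 − (-2.609907)·(2.516897 − 3.280000) / (-2.609907 − 11.575773) = 2.516897 − (1.991627)/(-14.185680) = 2.657294
f(2.657294) = -0.742341
s4 = 2.657294 − (-0.742341)·(2.657294 − 2.516897) / (-0.742341 − (-2.609907)) = 2.657294 − (-0.104222)/(1.867566) = 2.713101
f(2.713101) = 0.075951
s5 = 2.713101 − 0.075951·(2.713101 − 2.657294) / (0.075951 − (-0.742341)) = 2.713101 − (0.004239)/(0.818292) = 2.707921

2.5169, 2.6573, 2.7131, 2.7079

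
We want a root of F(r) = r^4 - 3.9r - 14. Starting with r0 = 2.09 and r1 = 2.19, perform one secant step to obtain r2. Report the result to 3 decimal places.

F(2.09) = -3.07070, F(2.19) = 0.46158
r2 = 2.19000 − 0.46158·(2.19000 − 2.09000) / (0.46158 − (-3.07070)) = 2.19000 − (0.04616)/(3.53228) = 2.17693

2.177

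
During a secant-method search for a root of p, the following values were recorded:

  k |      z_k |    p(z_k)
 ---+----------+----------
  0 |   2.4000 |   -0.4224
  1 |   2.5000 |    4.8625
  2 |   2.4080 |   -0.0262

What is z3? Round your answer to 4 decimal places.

z3 = 2.4080 − (-0.0262)·(2.4080 − 2.5000) / (-0.0262 − 4.8625)
   = 2.4080 − (0.002410)/(-4.888700) = 2.408493

2.4085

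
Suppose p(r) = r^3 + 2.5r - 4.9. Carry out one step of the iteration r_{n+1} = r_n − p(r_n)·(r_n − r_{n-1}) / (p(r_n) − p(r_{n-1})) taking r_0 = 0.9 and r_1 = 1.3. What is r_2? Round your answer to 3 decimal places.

p(0.9) = -1.92100, p(1.3) = 0.54700
r_2 = 1.30000 − 0.54700·(1.30000 − 0.90000) / (0.54700 − (-1.92100)) = 1.30000 − (0.21880)/(2.46800) = 1.21135

1.211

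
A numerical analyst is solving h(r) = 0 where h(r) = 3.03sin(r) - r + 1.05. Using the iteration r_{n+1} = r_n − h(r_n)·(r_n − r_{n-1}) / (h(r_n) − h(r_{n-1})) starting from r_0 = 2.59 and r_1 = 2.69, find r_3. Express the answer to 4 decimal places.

2.6033

h(2.59) = 0.047854, h(2.69) = -0.317711
r_2 = 2.690000 − (-0.317711)·(2.690000 − 2.590000) / (-0.317711 − 0.047854) = 2.690000 − (-0.031771)/(-0.365565) = 2.603091
h(2.603091) = 0.000847
r_3 = 2.603091 − 0.000847·(2.603091 − 2.690000) / (0.000847 − (-0.317711)) = 2.603091 − (-0.000074)/(0.318558) = 2.603322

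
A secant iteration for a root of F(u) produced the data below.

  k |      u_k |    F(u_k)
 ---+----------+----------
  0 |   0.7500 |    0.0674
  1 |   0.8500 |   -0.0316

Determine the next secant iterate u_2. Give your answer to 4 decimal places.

0.8181

u_2 = 0.8500 − (-0.0316)·(0.8500 − 0.7500) / (-0.0316 − 0.0674)
   = 0.8500 − (-0.003160)/(-0.099000) = 0.818081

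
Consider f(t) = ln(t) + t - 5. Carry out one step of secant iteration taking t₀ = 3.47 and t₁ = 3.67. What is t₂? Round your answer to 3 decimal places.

3.693

f(3.47) = -0.28585, f(3.67) = -0.02981
t₂ = 3.67000 − (-0.02981)·(3.67000 − 3.47000) / (-0.02981 − (-0.28585)) = 3.67000 − (-0.00596)/(0.25604) = 3.69328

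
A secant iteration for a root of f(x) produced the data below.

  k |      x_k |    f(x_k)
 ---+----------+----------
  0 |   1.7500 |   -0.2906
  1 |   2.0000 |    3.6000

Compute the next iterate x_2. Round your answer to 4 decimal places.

1.7687

x_2 = 2.0000 − 3.6000·(2.0000 − 1.7500) / (3.6000 − (-0.2906))
   = 2.0000 − (0.900000)/(3.890600) = 1.768673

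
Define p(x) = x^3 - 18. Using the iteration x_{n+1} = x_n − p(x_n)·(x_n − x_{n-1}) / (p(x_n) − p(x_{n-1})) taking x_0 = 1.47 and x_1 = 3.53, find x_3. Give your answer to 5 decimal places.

p(1.47) = -14.8234770, p(3.53) = 25.9869770
x_2 = 3.5300000 − 25.9869770·(3.5300000 − 1.4700000) / (25.9869770 − (-14.8234770)) = 3.5300000 − (53.5331726)/(40.8104540) = 2.2182485
p(2.2182485) = -7.0848273
x_3 = 2.2182485 − (-7.0848273)·(2.2182485 − 3.5300000) / (-7.0848273 − 25.9869770) = 2.2182485 − (9.2935325)/(-33.0718043) = 2.4992593

2.49926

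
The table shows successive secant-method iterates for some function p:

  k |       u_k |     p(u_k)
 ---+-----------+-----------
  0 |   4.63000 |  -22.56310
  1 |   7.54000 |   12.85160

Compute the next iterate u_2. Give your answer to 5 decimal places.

u_2 = 7.54000 − 12.85160·(7.54000 − 4.63000) / (12.85160 − (-22.56310))
   = 7.54000 − (37.3981560)/(35.4147000) = 6.4839934

6.48399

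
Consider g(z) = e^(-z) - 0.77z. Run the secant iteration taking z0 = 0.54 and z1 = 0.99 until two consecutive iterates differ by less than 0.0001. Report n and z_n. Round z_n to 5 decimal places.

n = 5, z_n = 0.66673

g(0.54) = 0.1669483, g(0.99) = -0.3907233
z2 = 0.9900000 − (-0.3907233)·(0.4500000)/(-0.5576716) = 0.6747150;  |Δ| = 0.3152850
g(0.6747150) = -0.0102290
z3 = 0.6747150 − (-0.0102290)·(-0.3152850)/(0.3804943) = 0.6662391;  |Δ| = 0.0084759
g(0.6662391) = 0.0006326
z4 = 0.6662391 − 0.0006326·(-0.0084759)/(0.0108616) = 0.6667327;  |Δ| = 0.0004937
g(0.6667327) = -0.0000010
z5 = 0.6667327 − (-0.0000010)·(0.0004937)/(-0.0006336) = 0.6667320;  |Δ| = 0.0000008
|z5 − z4| = 0.0000008 < 0.0001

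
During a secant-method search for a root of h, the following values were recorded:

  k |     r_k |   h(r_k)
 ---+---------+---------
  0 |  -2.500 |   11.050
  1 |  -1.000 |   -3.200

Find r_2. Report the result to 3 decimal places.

-1.337

r_2 = -1.000 − (-3.200)·(-1.000 − (-2.500)) / (-3.200 − 11.050)
   = -1.000 − (-4.80000)/(-14.25000) = -1.33684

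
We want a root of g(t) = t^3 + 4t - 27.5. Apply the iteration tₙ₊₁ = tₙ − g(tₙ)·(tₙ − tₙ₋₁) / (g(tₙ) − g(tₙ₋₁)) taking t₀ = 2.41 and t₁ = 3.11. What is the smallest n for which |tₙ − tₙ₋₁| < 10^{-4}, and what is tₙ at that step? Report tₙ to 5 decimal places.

g(2.41) = -3.8624790, g(3.11) = 15.0202310
t₂ = 3.1100000 − 15.0202310·(0.7000000)/(18.8827100) = 2.5531858;  |Δ| = 0.5568142
g(2.5531858) = -0.6436579
t₃ = 2.5531858 − (-0.6436579)·(-0.5568142)/(-15.6638889) = 2.5760663;  |Δ| = 0.0228805
g(2.5760663) = -0.1006563
t₄ = 2.5760663 − (-0.1006563)·(0.0228805)/(0.5430016) = 2.5803077;  |Δ| = 0.0042414
g(2.5803077) = 0.0008869
t₅ = 2.5803077 − 0.0008869·(0.0042414)/(0.1015432) = 2.5802706;  |Δ| = 0.0000370
|t₅ − t₄| = 0.0000370 < 10^{-4}

n = 5, tₙ = 2.58027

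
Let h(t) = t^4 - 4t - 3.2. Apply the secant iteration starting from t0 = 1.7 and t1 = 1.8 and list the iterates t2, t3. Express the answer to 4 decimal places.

1.7944, 1.7949

h(1.7) = -1.647900, h(1.8) = 0.097600
t2 = 1.800000 − 0.097600·(1.800000 − 1.700000) / (0.097600 − (-1.647900)) = 1.800000 − (0.009760)/(1.745500) = 1.794408
h(1.794408) = -0.009866
t3 = 1.794408 − (-0.009866)·(1.794408 − 1.800000) / (-0.009866 − 0.097600) = 1.794408 − (0.000055)/(-0.107466) = 1.794922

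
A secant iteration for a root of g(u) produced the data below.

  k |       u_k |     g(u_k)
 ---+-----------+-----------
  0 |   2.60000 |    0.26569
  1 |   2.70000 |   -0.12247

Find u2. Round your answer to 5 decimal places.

2.66845

u2 = 2.70000 − (-0.12247)·(2.70000 − 2.60000) / (-0.12247 − 0.26569)
   = 2.70000 − (-0.0122470)/(-0.3881600) = 2.6684486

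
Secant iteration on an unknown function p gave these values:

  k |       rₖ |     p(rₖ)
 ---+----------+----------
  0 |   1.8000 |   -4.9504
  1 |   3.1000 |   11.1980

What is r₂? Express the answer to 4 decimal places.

2.1985

r₂ = 3.1000 − 11.1980·(3.1000 − 1.8000) / (11.1980 − (-4.9504))
   = 3.1000 − (14.557400)/(16.148400) = 2.198524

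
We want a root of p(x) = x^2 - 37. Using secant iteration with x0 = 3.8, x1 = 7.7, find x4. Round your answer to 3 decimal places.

6.084

p(3.8) = -22.56000, p(7.7) = 22.29000
x2 = 7.70000 − 22.29000·(7.70000 − 3.80000) / (22.29000 − (-22.56000)) = 7.70000 − (86.93100)/(44.85000) = 5.76174
p(5.76174) = -3.80236
x3 = 5.76174 − (-3.80236)·(5.76174 − 7.70000) / (-3.80236 − 22.29000) = 5.76174 − (7.36997)/(-26.09236) = 6.04420
p(6.04420) = -0.46769
x4 = 6.04420 − (-0.46769)·(6.04420 − 5.76174) / (-0.46769 − (-3.80236)) = 6.04420 − (-0.13210)/(3.33467) = 6.08381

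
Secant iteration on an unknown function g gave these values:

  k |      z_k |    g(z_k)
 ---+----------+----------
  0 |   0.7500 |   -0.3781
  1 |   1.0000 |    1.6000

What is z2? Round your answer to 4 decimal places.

z2 = 1.0000 − 1.6000·(1.0000 − 0.7500) / (1.6000 − (-0.3781))
   = 1.0000 − (0.400000)/(1.978100) = 0.797786

0.7978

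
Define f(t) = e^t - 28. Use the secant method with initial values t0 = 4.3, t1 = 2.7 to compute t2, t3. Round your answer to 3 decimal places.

3.057, 3.434

f(4.3) = 45.69979, f(2.7) = -13.12027
t2 = 2.70000 − (-13.12027)·(2.70000 − 4.30000) / (-13.12027 − 45.69979) = 2.70000 − (20.99243)/(-58.82006) = 3.05689
f(3.05689) = -6.73862
t3 = 3.05689 − (-6.73862)·(3.05689 − 2.70000) / (-6.73862 − (-13.12027)) = 3.05689 − (-2.40496)/(6.38165) = 3.43375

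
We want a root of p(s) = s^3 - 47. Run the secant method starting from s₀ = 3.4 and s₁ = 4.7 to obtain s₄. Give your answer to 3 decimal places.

p(3.4) = -7.69600, p(4.7) = 56.82300
s₂ = 4.70000 − 56.82300·(4.70000 − 3.40000) / (56.82300 − (-7.69600)) = 4.70000 − (73.86990)/(64.51900) = 3.55507
p(3.55507) = -2.06926
s₃ = 3.55507 − (-2.06926)·(3.55507 − 4.70000) / (-2.06926 − 56.82300) = 3.55507 − (2.36917)/(-58.89226) = 3.59530
p(3.59530) = -0.52664
s₄ = 3.59530 − (-0.52664)·(3.59530 − 3.55507) / (-0.52664 − (-2.06926)) = 3.59530 − (-0.02119)/(1.54262) = 3.60903

3.609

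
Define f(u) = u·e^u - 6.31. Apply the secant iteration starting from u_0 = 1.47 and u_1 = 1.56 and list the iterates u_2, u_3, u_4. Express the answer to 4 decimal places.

f(1.47) = 0.083376, f(1.56) = 1.113761
u_2 = 1.560000 − 1.113761·(1.560000 − 1.470000) / (1.113761 − 0.083376) = 1.560000 − (0.100239)/(1.030385) = 1.462717
f(1.462717) = 0.005541
u_3 = 1.462717 − 0.005541·(1.462717 − 1.560000) / (0.005541 − 1.113761) = 1.462717 − (-0.000539)/(-1.108220) = 1.462231
f(1.462231) = 0.000371
u_4 = 1.462231 − 0.000371·(1.462231 − 1.462717) / (0.000371 − 0.005541) = 1.462231 − (0.000000)/(-0.005171) = 1.462196

1.4627, 1.4622, 1.4622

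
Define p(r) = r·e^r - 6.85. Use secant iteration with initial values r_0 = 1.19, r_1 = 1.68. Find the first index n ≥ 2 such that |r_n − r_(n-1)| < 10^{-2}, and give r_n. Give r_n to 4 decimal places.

n = 4, r_n = 1.5114

p(1.19) = -2.938373, p(1.68) = 2.164134
r_2 = 1.680000 − 2.164134·(0.490000)/(5.102507) = 1.472176;  |Δ| = 0.207824
p(1.472176) = -0.433217
r_3 = 1.472176 − (-0.433217)·(-0.207824)/(-2.597351) = 1.506839;  |Δ| = 0.034663
p(1.506839) = -0.050473
r_4 = 1.506839 − (-0.050473)·(0.034663)/(0.382745) = 1.511410;  |Δ| = 0.004571
|r_4 − r_3| = 0.004571 < 10^{-2}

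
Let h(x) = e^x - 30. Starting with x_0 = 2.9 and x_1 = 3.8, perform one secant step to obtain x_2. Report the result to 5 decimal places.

h(2.9) = -11.8258546, h(3.8) = 14.7011845
x_2 = 3.8000000 − 14.7011845·(3.8000000 − 2.9000000) / (14.7011845 − (-11.8258546)) = 3.8000000 − (13.2310660)/(26.5270391) = 3.3012234

3.30122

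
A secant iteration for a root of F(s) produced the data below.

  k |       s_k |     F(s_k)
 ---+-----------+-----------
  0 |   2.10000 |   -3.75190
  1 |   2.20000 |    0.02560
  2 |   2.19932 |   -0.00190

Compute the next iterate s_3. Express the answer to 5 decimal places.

s_3 = 2.19932 − (-0.00190)·(2.19932 − 2.20000) / (-0.00190 − 0.02560)
   = 2.19932 − (0.0000013)/(-0.0275000) = 2.1993670

2.19937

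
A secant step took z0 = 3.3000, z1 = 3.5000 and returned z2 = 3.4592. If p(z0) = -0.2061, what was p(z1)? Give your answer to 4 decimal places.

The secant line through (3.3000, -0.2061) and (3.5000, p(z1)) crosses zero at z2 = 3.4592.
So (3.3000, -0.2061), (3.5000, p(z1)), (3.4592, 0) are collinear:
p(z1) = -0.2061 · (3.5000 − 3.4592) / (3.3000 − 3.4592) = -0.2061 · (0.040800)/(-0.159200) = 0.052820

0.0528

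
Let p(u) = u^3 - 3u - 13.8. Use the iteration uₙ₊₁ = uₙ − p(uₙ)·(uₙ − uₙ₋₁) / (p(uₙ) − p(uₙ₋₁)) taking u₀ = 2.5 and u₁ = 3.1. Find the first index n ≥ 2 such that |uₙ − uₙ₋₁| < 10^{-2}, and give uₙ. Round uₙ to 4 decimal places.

p(2.5) = -5.675000, p(3.1) = 6.691000
u₂ = 3.100000 − 6.691000·(0.600000)/(12.366000) = 2.775352;  |Δ| = 0.324648
p(2.775352) = -0.748693
u₃ = 2.775352 − (-0.748693)·(-0.324648)/(-7.439693) = 2.808023;  |Δ| = 0.032671
p(2.808023) = -0.082832
u₄ = 2.808023 − (-0.082832)·(0.032671)/(0.665861) = 2.812087;  |Δ| = 0.004064
|u₄ − u₃| = 0.004064 < 10^{-2}

n = 4, uₙ = 2.8121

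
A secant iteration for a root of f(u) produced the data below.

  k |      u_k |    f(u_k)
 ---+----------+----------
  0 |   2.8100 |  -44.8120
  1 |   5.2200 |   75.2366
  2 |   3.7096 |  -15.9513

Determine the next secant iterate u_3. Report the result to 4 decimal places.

u_3 = 3.7096 − (-15.9513)·(3.7096 − 5.2200) / (-15.9513 − 75.2366)
   = 3.7096 − (24.092844)/(-91.187900) = 3.973811

3.9738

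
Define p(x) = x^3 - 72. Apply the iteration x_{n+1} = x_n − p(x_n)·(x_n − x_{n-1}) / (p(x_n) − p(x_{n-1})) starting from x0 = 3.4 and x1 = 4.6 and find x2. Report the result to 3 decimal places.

p(3.4) = -32.69600, p(4.6) = 25.33600
x2 = 4.60000 − 25.33600·(4.60000 − 3.40000) / (25.33600 − (-32.69600)) = 4.60000 − (30.40320)/(58.03200) = 4.07610

4.076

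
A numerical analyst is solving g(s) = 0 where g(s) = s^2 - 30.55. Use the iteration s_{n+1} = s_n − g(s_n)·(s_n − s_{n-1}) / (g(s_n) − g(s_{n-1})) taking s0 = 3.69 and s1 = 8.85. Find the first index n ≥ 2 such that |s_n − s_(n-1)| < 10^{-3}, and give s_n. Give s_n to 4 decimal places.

n = 6, s_n = 5.5272

g(3.69) = -16.933900, g(8.85) = 47.772500
s2 = 8.850000 − 47.772500·(5.160000)/(64.706400) = 5.040391;  |Δ| = 3.809609
g(5.040391) = -5.144461
s3 = 5.040391 − (-5.144461)·(-3.809609)/(-52.916961) = 5.410752;  |Δ| = 0.370361
g(5.410752) = -1.273764
s4 = 5.410752 − (-1.273764)·(0.370361)/(3.870697) = 5.532630;  |Δ| = 0.121878
g(5.532630) = 0.059993
s5 = 5.532630 − 0.059993·(0.121878)/(1.333757) = 5.527148;  |Δ| = 0.005482
g(5.527148) = -0.000638
s6 = 5.527148 − (-0.000638)·(-0.005482)/(-0.060631) = 5.527205;  |Δ| = 0.000058
|s6 − s5| = 0.000058 < 10^{-3}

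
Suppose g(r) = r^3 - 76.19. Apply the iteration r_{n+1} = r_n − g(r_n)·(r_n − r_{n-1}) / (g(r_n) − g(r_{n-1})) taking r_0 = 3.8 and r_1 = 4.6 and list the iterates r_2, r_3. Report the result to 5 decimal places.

4.20162, 4.23630

g(3.8) = -21.3180000, g(4.6) = 21.1460000
r_2 = 4.6000000 − 21.1460000·(4.6000000 − 3.8000000) / (21.1460000 − (-21.3180000)) = 4.6000000 − (16.9168000)/(42.4640000) = 4.2016202
g(4.2016202) = -2.0162262
r_3 = 4.2016202 − (-2.0162262)·(4.2016202 − 4.6000000) / (-2.0162262 − 21.1460000) = 4.2016202 − (0.8032238)/(-23.1622262) = 4.2362984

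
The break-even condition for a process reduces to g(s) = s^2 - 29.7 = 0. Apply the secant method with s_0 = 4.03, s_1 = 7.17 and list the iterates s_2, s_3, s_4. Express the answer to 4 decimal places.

5.2317, 5.4195, 5.4504

g(4.03) = -13.459100, g(7.17) = 21.708900
s_2 = 7.170000 − 21.708900·(7.170000 − 4.030000) / (21.708900 − (-13.459100)) = 7.170000 − (68.165946)/(35.168000) = 5.231705
g(5.231705) = -2.329259
s_3 = 5.231705 − (-2.329259)·(5.231705 − 7.170000) / (-2.329259 − 21.708900) = 5.231705 − (4.514790)/(-24.038159) = 5.419523
g(5.419523) = -0.328770
s_4 = 5.419523 − (-0.328770)·(5.419523 − 5.231705) / (-0.328770 − (-2.329259)) = 5.419523 − (-0.061749)/(2.000489) = 5.450390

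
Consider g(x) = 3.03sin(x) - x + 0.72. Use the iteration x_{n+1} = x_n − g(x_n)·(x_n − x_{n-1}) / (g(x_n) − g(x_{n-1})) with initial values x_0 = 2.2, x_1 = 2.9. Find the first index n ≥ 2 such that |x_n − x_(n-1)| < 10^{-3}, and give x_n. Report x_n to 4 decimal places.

n = 5, x_n = 2.5097

g(2.2) = 0.969744, g(2.9) = -1.455075
x_2 = 2.900000 − (-1.455075)·(0.700000)/(-2.424819) = 2.479947;  |Δ| = 0.420053
g(2.479947) = 0.101733
x_3 = 2.479947 − 0.101733·(-0.420053)/(1.556808) = 2.507396;  |Δ| = 0.027449
g(2.507396) = 0.007970
x_4 = 2.507396 − 0.007970·(0.027449)/(-0.093763) = 2.509730;  |Δ| = 0.002333
g(2.509730) = -0.000063
x_5 = 2.509730 − (-0.000063)·(0.002333)/(-0.008033) = 2.509711;  |Δ| = 0.000018
|x_5 − x_4| = 0.000018 < 10^{-3}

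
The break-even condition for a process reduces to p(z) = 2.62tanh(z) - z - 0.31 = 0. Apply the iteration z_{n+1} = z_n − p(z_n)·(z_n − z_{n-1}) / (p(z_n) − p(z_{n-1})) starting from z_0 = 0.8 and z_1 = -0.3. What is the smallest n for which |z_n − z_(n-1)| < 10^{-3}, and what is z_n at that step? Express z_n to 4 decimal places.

n = 5, z_n = 0.1953

p(0.8) = 0.629776, p(-0.3) = -0.773239
z_2 = -0.300000 − (-0.773239)·(-1.100000)/(-1.403015) = 0.306239;  |Δ| = 0.606239
p(0.306239) = 0.161932
z_3 = 0.306239 − 0.161932·(0.606239)/(0.935171) = 0.201264;  |Δ| = 0.104975
p(0.201264) = 0.009042
z_4 = 0.201264 − 0.009042·(-0.104975)/(-0.152890) = 0.195056;  |Δ| = 0.006208
p(0.195056) = -0.000393
z_5 = 0.195056 − (-0.000393)·(-0.006208)/(-0.009435) = 0.195315;  |Δ| = 0.000259
|z_5 − z_4| = 0.000259 < 10^{-3}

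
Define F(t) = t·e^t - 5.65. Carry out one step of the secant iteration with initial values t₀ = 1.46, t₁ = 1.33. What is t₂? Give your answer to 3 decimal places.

F(1.46) = 0.63670, F(1.33) = -0.62121
t₂ = 1.33000 − (-0.62121)·(1.33000 − 1.46000) / (-0.62121 − 0.63670) = 1.33000 − (0.08076)/(-1.25791) = 1.39420

1.394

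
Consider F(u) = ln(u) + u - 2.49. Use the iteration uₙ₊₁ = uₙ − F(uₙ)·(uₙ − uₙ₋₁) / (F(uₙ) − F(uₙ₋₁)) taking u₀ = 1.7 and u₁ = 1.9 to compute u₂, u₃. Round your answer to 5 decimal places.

1.86668, 1.86613

F(1.7) = -0.2593717, F(1.9) = 0.0518539
u₂ = 1.9000000 − 0.0518539·(1.9000000 − 1.7000000) / (0.0518539 − (-0.2593717)) = 1.9000000 − (0.0103708)/(0.3112256) = 1.8666776
F(1.8666776) = 0.0008378
u₃ = 1.8666776 − 0.0008378·(1.8666776 − 1.9000000) / (0.0008378 − 0.0518539) = 1.8666776 − (-0.0000279)/(-0.0510161) = 1.8661304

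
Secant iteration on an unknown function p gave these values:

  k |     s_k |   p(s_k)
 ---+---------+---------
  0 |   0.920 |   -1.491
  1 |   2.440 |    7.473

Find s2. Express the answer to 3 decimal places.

1.173

s2 = 2.440 − 7.473·(2.440 − 0.920) / (7.473 − (-1.491))
   = 2.440 − (11.35896)/(8.96400) = 1.17282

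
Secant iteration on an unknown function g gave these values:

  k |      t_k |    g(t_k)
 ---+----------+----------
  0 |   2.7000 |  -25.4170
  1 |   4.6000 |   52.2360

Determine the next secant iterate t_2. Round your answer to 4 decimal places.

t_2 = 4.6000 − 52.2360·(4.6000 − 2.7000) / (52.2360 − (-25.4170))
   = 4.6000 − (99.248400)/(77.653000) = 3.321899

3.3219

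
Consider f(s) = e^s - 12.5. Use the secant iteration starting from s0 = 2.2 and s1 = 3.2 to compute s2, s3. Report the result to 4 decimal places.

f(2.2) = -3.474987, f(3.2) = 12.032530
s2 = 3.200000 − 12.032530·(3.200000 − 2.200000) / (12.032530 − (-3.474987)) = 3.200000 − (12.032530)/(15.507517) = 2.424084
f(2.424084) = -1.208119
s3 = 2.424084 − (-1.208119)·(2.424084 − 3.200000) / (-1.208119 − 12.032530) = 2.424084 − (0.937399)/(-13.240649) = 2.494881

2.4241, 2.4949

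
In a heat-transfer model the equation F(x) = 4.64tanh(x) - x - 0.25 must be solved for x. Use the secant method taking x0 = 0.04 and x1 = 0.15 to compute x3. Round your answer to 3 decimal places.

0.069

F(0.04) = -0.10450, F(0.15) = 0.29083
x2 = 0.15000 − 0.29083·(0.15000 − 0.04000) / (0.29083 − (-0.10450)) = 0.15000 − (0.03199)/(0.39533) = 0.06908
F(0.06908) = 0.00093
x3 = 0.06908 − 0.00093·(0.06908 − 0.15000) / (0.00093 − 0.29083) = 0.06908 − (-0.00008)/(-0.28990) = 0.06882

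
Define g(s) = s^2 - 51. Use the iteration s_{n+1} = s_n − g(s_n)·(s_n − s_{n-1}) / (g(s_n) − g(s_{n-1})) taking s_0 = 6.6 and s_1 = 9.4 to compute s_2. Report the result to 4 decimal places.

g(6.6) = -7.440000, g(9.4) = 37.360000
s_2 = 9.400000 − 37.360000·(9.400000 − 6.600000) / (37.360000 − (-7.440000)) = 9.400000 − (104.608000)/(44.800000) = 7.065000

7.0650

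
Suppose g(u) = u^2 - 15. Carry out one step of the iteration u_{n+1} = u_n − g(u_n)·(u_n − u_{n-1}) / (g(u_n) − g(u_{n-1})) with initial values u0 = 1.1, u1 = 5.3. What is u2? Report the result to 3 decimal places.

3.255

g(1.1) = -13.79000, g(5.3) = 13.09000
u2 = 5.30000 − 13.09000·(5.30000 − 1.10000) / (13.09000 − (-13.79000)) = 5.30000 − (54.97800)/(26.88000) = 3.25469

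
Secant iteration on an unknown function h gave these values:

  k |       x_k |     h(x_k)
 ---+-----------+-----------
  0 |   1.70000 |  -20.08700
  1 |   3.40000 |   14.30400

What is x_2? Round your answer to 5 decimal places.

2.69293

x_2 = 3.40000 − 14.30400·(3.40000 − 1.70000) / (14.30400 − (-20.08700))
   = 3.40000 − (24.3168000)/(34.3910000) = 2.6929313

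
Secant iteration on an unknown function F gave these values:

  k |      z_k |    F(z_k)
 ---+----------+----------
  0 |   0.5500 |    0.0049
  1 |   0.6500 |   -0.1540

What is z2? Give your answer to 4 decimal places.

0.5531

z2 = 0.6500 − (-0.1540)·(0.6500 − 0.5500) / (-0.1540 − 0.0049)
   = 0.6500 − (-0.015400)/(-0.158900) = 0.553084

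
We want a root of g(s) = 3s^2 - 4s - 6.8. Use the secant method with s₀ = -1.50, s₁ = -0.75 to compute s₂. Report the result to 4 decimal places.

g(-1.50) = 5.950000, g(-0.75) = -2.112500
s₂ = -0.750000 − (-2.112500)·(-0.750000 − (-1.500000)) / (-2.112500 − 5.950000) = -0.750000 − (-1.584375)/(-8.062500) = -0.946512

-0.9465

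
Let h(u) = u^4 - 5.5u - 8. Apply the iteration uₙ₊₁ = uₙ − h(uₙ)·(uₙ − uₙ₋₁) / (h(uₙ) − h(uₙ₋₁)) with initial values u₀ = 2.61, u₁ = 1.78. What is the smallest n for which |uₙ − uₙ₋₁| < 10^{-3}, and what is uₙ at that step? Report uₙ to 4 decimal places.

n = 6, uₙ = 2.1032

h(2.61) = 24.049706, h(1.78) = -7.751241
u₂ = 1.780000 − (-7.751241)·(-0.830000)/(-31.800948) = 1.982306;  |Δ| = 0.202306
h(1.982306) = -3.461415
u₃ = 1.982306 − (-3.461415)·(0.202306)/(4.289826) = 2.145545;  |Δ| = 0.163239
h(2.145545) = 1.390456
u₄ = 2.145545 − 1.390456·(0.163239)/(4.851871) = 2.098764;  |Δ| = 0.046781
h(2.098764) = -0.140854
u₅ = 2.098764 − (-0.140854)·(-0.046781)/(-1.531311) = 2.103067;  |Δ| = 0.004303
h(2.103067) = -0.004910
u₆ = 2.103067 − (-0.004910)·(0.004303)/(0.135945) = 2.103222;  |Δ| = 0.000155
|u₆ − u₅| = 0.000155 < 10^{-3}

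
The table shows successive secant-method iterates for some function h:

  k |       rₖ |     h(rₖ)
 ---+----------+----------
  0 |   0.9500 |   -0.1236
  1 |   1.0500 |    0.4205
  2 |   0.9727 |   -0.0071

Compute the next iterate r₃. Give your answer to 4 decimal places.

0.9740

r₃ = 0.9727 − (-0.0071)·(0.9727 − 1.0500) / (-0.0071 − 0.4205)
   = 0.9727 − (0.000549)/(-0.427600) = 0.973984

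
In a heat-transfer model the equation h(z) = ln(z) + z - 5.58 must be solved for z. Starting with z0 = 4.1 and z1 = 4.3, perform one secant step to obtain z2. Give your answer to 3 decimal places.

h(4.1) = -0.06901, h(4.3) = 0.17862
z2 = 4.30000 − 0.17862·(4.30000 − 4.10000) / (0.17862 − (-0.06901)) = 4.30000 − (0.03572)/(0.24763) = 4.15574

4.156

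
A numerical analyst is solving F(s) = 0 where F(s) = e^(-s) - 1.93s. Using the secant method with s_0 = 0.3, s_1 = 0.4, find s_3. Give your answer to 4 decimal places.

0.3611

F(0.3) = 0.161818, F(0.4) = -0.101680
s_2 = 0.400000 − (-0.101680)·(0.400000 − 0.300000) / (-0.101680 − 0.161818) = 0.400000 − (-0.010168)/(-0.263498) = 0.361412
F(0.361412) = -0.000832
s_3 = 0.361412 − (-0.000832)·(0.361412 − 0.400000) / (-0.000832 − (-0.101680)) = 0.361412 − (0.000032)/(0.100848) = 0.361093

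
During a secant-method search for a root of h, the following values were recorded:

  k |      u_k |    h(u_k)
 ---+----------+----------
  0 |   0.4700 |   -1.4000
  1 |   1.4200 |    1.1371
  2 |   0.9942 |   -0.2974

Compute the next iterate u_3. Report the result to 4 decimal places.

u_3 = 0.9942 − (-0.2974)·(0.9942 − 1.4200) / (-0.2974 − 1.1371)
   = 0.9942 − (0.126633)/(-1.434500) = 1.082477

1.0825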